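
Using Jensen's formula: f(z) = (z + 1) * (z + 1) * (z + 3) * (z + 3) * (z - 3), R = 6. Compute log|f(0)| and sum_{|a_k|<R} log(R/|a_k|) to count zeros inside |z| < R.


Jensen's formula: (1/2pi)*integral log|f(Re^it)|dt = log|f(0)| + sum_{|a_k|<R} log(R/|a_k|)
Step 1: f(0) = 1 * 1 * 3 * 3 * (-3) = -27
Step 2: log|f(0)| = log|-1| + log|-1| + log|-3| + log|-3| + log|3| = 3.2958
Step 3: Zeros inside |z| < 6: -1, -1, -3, -3, 3
Step 4: Jensen sum = log(6/1) + log(6/1) + log(6/3) + log(6/3) + log(6/3) = 5.663
Step 5: n(R) = number of terms in the Jensen sum = count of zeros inside |z| < 6 = 5

5


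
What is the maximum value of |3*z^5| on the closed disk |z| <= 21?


Step 1: On |z| = 21, |f(z)| = 3 * |z|^5 = 3 * 21^5
Step 2: By maximum modulus principle, maximum is on boundary.
Step 3: Maximum = 3 * 4084101 = 12252303

12252303


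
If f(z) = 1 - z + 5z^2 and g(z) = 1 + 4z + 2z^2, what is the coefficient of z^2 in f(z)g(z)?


Step 1: z^2 term in f*g comes from: (1)*(2z^2) + (-z)*(4z) + (5z^2)*(1)
Step 2: = 2 - 4 + 5
Step 3: = 3

3


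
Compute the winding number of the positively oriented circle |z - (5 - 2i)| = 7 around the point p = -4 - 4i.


Step 1: Center c = (5, -2), radius = 7
Step 2: |p - c|^2 = (-9)^2 + (-2)^2 = 85
Step 3: r^2 = 49
Step 4: |p-c| > r so winding number = 0

0


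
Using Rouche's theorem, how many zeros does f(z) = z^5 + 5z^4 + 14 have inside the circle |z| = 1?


Step 1: On |z| = 1 the three terms have sizes |z^5| = 1^5 = 1, |5z^4| = 5*1^4 = 5, |14| = 14
Step 2: The dominant term is g(z) = 14; let h(z) = z^5 + 5z^4 so f = g + h
Step 3: On |z| = 1: |g| = 14 and |h| <= 1 + 5 = 6
Step 4: Since 14 > 6, |h| < |g| on |z| = 1, so by Rouche f has the same number of zeros as g inside |z| < 1
Step 5: g(z) = 14 is a nonzero constant with no zeros inside |z| < 1. Answer = 0

0


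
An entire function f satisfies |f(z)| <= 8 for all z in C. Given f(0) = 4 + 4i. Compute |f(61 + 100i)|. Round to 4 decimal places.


Step 1: By Liouville's theorem, a bounded entire function is constant.
Step 2: f(z) = f(0) = 4 + 4i for all z.
Step 3: |f(w)| = |4 + 4i| = sqrt(16 + 16)
Step 4: = 5.6569

5.6569


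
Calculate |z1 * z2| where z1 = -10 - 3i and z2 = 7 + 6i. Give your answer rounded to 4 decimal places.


Step 1: |z1| = sqrt((-10)^2 + (-3)^2) = sqrt(109)
Step 2: |z2| = sqrt(7^2 + 6^2) = sqrt(85)
Step 3: |z1*z2| = |z1|*|z2| = sqrt(109) * sqrt(85) = sqrt(109 * 85) = sqrt(9265)
Step 4: = 96.2549

96.2549


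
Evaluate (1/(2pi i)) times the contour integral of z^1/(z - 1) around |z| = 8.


Step 1: f(z) = z^1, a = 1 is inside |z| = 8
Step 2: By Cauchy integral formula: (1/(2pi*i)) * integral = f(a)
Step 3: f(1) = 1^1 = 1

1


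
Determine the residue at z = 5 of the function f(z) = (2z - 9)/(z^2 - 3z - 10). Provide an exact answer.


Step 1: Q(z) = z^2 - 3z - 10 = (z - 5)(z + 2)
Step 2: Q'(z) = 2z - 3
Step 3: Q'(5) = 7, P(5) = 1
Step 4: Res = P(5)/Q'(5) = 1/7 = 1/7

1/7


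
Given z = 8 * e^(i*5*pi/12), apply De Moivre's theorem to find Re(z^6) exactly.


Step 1: By De Moivre's theorem, z^6 = 8^6 * e^(i*6*5*pi/12) = 262144 * (cos(5*pi/2) + i*sin(5*pi/2))
Step 2: |z|^6 = 8^6 = 262144
Step 3: Reduce the angle mod 2*pi: 5*pi/2 - 2*pi = pi/2
Step 4: cos(pi/2) = 0
Step 5: Re(z^6) = 262144 * 0 = 0

0


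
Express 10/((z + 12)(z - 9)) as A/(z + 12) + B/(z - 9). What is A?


Step 1: Multiply both sides by (z + 12) and set z = -12
Step 2: A = 10 / (-12 - 9)
Step 3: A = 10 / (-21)
Step 4: A = -10/21

-10/21


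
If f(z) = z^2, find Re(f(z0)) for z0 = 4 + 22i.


Step 1: z0 = 4 + 22i
Step 2: z0^2 = 4^2 - 22^2 + 176i
Step 3: real part = 16 - 484 = -468

-468


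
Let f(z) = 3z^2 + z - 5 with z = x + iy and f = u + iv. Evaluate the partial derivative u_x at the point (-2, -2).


Step 1: f(z) = 3(x+iy)^2 + (x+iy) - 5
Step 2: u = 3(x^2 - y^2) + x - 5
Step 3: u_x = 6x + 1
Step 4: At (-2, -2): u_x = -12 + 1 = -11

-11


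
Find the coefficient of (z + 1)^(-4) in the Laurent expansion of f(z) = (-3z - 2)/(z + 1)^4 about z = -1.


Step 1: Write the numerator in powers of (z + 1): -3z - 2 = -3(z + 1) + (-3*(-1) - 2) = -3(z + 1) + 1
Step 2: Divide by (z + 1)^4: f(z) = (z + 1)^(-4) - 3(z + 1)^(-3)
Step 3: This finite sum is the Laurent series of f about z = -1.
Step 4: Coefficient of (z + 1)^(-4) = -3*(-1) - 2 = 1

1


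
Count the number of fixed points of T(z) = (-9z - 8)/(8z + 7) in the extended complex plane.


Step 1: Fixed points satisfy T(z) = z
Step 2: 8z^2 + 16z + 8 = 0
Step 3: Discriminant = 16^2 - 4*8*8 = 0
Step 4: Number of fixed points = 1

1


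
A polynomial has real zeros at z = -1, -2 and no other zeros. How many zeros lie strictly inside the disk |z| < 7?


Step 1: Check each root:
  z = -1: |-1| = 1 < 7
  z = -2: |-2| = 2 < 7
Step 2: Count = 2

2


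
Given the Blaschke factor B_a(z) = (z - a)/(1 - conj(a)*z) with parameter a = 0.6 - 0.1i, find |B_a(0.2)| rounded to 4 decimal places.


Step 1: Numerator z0 - a = 0.2 - (0.6 - 0.1i) = -0.4 + 0.1i
Step 2: Denominator 1 - conj(a)*z0 = 1 - (0.6 + 0.1i)*0.2 = 0.88 - 0.02i
Step 3: |z0 - a|^2 = (-0.4)^2 + 0.1^2 = 0.17; |1 - conj(a)*z0|^2 = 0.88^2 + (-0.02)^2 = 0.7748
Step 4: |B_a(0.2)| = sqrt(0.17 / 0.7748) = sqrt(0.219411)
Step 5: = 0.4684

0.4684


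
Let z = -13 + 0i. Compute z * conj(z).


Step 1: conj(z) = -13 - 0i
Step 2: z * conj(z) = (-13)^2 + 0^2
Step 3: = 169 + 0 = 169

169


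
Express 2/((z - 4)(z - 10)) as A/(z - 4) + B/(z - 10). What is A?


Step 1: Multiply both sides by (z - 4) and set z = 4
Step 2: A = 2 / (4 - 10)
Step 3: A = 2 / (-6)
Step 4: A = -1/3

-1/3


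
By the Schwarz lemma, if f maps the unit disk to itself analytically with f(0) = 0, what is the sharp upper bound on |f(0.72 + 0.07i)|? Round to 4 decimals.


Step 1: Schwarz lemma: if f: D -> D is analytic with f(0) = 0, then |f(z)| <= |z| for all z in D, and this is sharp (f(z) = z).
Step 2: |z0|^2 = 0.72^2 + 0.07^2 = 0.5233
Step 3: |z0| = sqrt(0.5233) = 0.723395
Step 4: Best bound = |z0| = 0.7234

0.7234


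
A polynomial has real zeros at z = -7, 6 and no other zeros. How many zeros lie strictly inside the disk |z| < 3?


Step 1: Check each root:
  z = -7: |-7| = 7 >= 3
  z = 6: |6| = 6 >= 3
Step 2: Count = 0

0


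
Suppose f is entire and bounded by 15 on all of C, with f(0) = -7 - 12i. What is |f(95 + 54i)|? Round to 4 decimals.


Step 1: By Liouville's theorem, a bounded entire function is constant.
Step 2: f(z) = f(0) = -7 - 12i for all z.
Step 3: |f(w)| = |-7 - 12i| = sqrt(49 + 144)
Step 4: = 13.8924

13.8924


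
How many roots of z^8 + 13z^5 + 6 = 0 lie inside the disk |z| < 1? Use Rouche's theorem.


Step 1: On |z| = 1 the three terms have sizes |z^8| = 1^8 = 1, |13z^5| = 13*1^5 = 13, |6| = 6
Step 2: The dominant term is g(z) = 13z^5; let h(z) = z^8 + 6 so f = g + h
Step 3: On |z| = 1: |g| = 13 and |h| <= 1 + 6 = 7
Step 4: Since 13 > 7, |h| < |g| on |z| = 1, so by Rouche f has the same number of zeros as g inside |z| < 1
Step 5: g(z) = 13z^5 has 5 zeros (at the origin, multiplicity 5) inside |z| < 1. Answer = 5

5


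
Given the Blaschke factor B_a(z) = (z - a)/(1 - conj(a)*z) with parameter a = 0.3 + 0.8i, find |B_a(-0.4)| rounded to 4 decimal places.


Step 1: Numerator z0 - a = -0.4 - (0.3 + 0.8i) = -0.7 - 0.8i
Step 2: Denominator 1 - conj(a)*z0 = 1 - (0.3 - 0.8i)*(-0.4) = 1.12 - 0.32i
Step 3: |z0 - a|^2 = (-0.7)^2 + (-0.8)^2 = 1.13; |1 - conj(a)*z0|^2 = 1.12^2 + (-0.32)^2 = 1.3568
Step 4: |B_a(-0.4)| = sqrt(1.13 / 1.3568) = sqrt(0.832842)
Step 5: = 0.9126

0.9126


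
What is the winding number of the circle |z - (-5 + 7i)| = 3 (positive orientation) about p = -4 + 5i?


Step 1: Center c = (-5, 7), radius = 3
Step 2: |p - c|^2 = 1^2 + (-2)^2 = 5
Step 3: r^2 = 9
Step 4: |p-c| < r so winding number = 1

1


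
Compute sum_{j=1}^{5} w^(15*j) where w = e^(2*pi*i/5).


Step 1: The sum sum_{j=1}^{n} w^(k*j) equals n if n | k, else 0.
Step 2: Here n = 5, k = 15
Step 3: Does n divide k? 5 | 15 -> True
Step 4: Sum = 5

5


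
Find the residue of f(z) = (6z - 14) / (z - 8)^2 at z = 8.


Step 1: Pole of order 2 at z = 8
Step 2: Res = lim d/dz [(z - 8)^2 * f(z)] as z -> 8
Step 3: (z - 8)^2 * f(z) = 6z - 14
Step 4: d/dz[6z - 14] = 6

6


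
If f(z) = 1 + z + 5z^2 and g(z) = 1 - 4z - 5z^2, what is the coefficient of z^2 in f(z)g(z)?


Step 1: z^2 term in f*g comes from: (1)*(-5z^2) + (z)*(-4z) + (5z^2)*(1)
Step 2: = -5 - 4 + 5
Step 3: = -4

-4


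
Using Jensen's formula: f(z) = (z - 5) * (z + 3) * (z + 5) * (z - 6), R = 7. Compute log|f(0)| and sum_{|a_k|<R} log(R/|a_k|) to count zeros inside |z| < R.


Jensen's formula: (1/2pi)*integral log|f(Re^it)|dt = log|f(0)| + sum_{|a_k|<R} log(R/|a_k|)
Step 1: f(0) = (-5) * 3 * 5 * (-6) = 450
Step 2: log|f(0)| = log|5| + log|-3| + log|-5| + log|6| = 6.1092
Step 3: Zeros inside |z| < 7: 5, -3, -5, 6
Step 4: Jensen sum = log(7/5) + log(7/3) + log(7/5) + log(7/6) = 1.6744
Step 5: n(R) = number of terms in the Jensen sum = count of zeros inside |z| < 7 = 4

4


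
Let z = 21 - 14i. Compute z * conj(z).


Step 1: conj(z) = 21 + 14i
Step 2: z * conj(z) = 21^2 + (-14)^2
Step 3: = 441 + 196 = 637

637


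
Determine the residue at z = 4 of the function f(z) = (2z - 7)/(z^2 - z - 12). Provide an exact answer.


Step 1: Q(z) = z^2 - z - 12 = (z - 4)(z + 3)
Step 2: Q'(z) = 2z - 1
Step 3: Q'(4) = 7, P(4) = 1
Step 4: Res = P(4)/Q'(4) = 1/7 = 1/7

1/7


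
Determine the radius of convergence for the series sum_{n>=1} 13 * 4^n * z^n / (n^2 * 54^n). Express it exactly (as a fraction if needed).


Step 1: General term a_n = 13 * 4^n / (n^2 * 54^n)
Step 2: By the root test, |a_n|^(1/n) = 13^(1/n) * 4 / (n^(2/n) * 54) -> 4/54 as n -> infinity (since 13^(1/n) -> 1 and n^(2/n) -> 1)
Step 3: R = 1/lim|a_n|^(1/n) = 54/4 = 27/2

27/2


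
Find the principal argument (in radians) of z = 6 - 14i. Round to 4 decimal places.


Step 1: z = 6 - 14i
Step 2: arg(z) = atan2(-14, 6)
Step 3: arg(z) = -1.1659

-1.1659


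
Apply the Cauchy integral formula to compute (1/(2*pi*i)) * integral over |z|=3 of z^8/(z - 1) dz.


Step 1: f(z) = z^8, a = 1 is inside |z| = 3
Step 2: By Cauchy integral formula: (1/(2pi*i)) * integral = f(a)
Step 3: f(1) = 1^8 = 1

1


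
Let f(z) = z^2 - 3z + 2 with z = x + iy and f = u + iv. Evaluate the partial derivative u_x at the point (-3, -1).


Step 1: f(z) = (x+iy)^2 - 3(x+iy) + 2
Step 2: u = (x^2 - y^2) - 3x + 2
Step 3: u_x = 2x - 3
Step 4: At (-3, -1): u_x = -6 - 3 = -9

-9


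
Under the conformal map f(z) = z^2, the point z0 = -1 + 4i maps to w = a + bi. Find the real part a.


Step 1: z0 = -1 + 4i
Step 2: z0^2 = (-1)^2 - 4^2 - 8i
Step 3: real part = 1 - 16 = -15

-15


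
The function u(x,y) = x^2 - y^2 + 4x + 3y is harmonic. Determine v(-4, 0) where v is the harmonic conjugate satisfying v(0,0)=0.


Step 1: v_x = -u_y = 2y - 3
Step 2: v_y = u_x = 2x + 4
Step 3: v = 2xy - 3x + 4y + C
Step 4: v(0,0) = 0 => C = 0
Step 5: v(-4, 0) = 12

12


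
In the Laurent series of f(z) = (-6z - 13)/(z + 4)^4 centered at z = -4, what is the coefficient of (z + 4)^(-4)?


Step 1: Write the numerator in powers of (z + 4): -6z - 13 = -6(z + 4) + (-6*(-4) - 13) = -6(z + 4) + 11
Step 2: Divide by (z + 4)^4: f(z) = 11(z + 4)^(-4) - 6(z + 4)^(-3)
Step 3: This finite sum is the Laurent series of f about z = -4.
Step 4: Coefficient of (z + 4)^(-4) = -6*(-4) - 13 = 11

11


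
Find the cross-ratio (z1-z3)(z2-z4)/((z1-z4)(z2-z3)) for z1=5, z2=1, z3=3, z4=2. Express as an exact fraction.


Step 1: (z1-z3)(z2-z4) = 2 * (-1) = -2
Step 2: (z1-z4)(z2-z3) = 3 * (-2) = -6
Step 3: Cross-ratio = 2/6 = 1/3

1/3


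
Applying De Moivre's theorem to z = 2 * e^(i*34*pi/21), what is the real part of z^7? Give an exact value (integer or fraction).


Step 1: By De Moivre's theorem, z^7 = 2^7 * e^(i*7*34*pi/21) = 128 * (cos(34*pi/3) + i*sin(34*pi/3))
Step 2: |z|^7 = 2^7 = 128
Step 3: Reduce the angle mod 2*pi: 34*pi/3 - 10*pi = 4*pi/3
Step 4: cos(4*pi/3) = -1/2
Step 5: Re(z^7) = 128 * (-1/2) = -64

-64


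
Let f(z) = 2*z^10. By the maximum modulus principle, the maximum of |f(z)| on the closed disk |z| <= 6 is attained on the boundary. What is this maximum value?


Step 1: On |z| = 6, |f(z)| = 2 * |z|^10 = 2 * 6^10
Step 2: By maximum modulus principle, maximum is on boundary.
Step 3: Maximum = 2 * 60466176 = 120932352

120932352


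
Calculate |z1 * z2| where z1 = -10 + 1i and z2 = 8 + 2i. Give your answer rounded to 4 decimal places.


Step 1: |z1| = sqrt((-10)^2 + 1^2) = sqrt(101)
Step 2: |z2| = sqrt(8^2 + 2^2) = sqrt(68)
Step 3: |z1*z2| = |z1|*|z2| = sqrt(101) * sqrt(68) = sqrt(101 * 68) = sqrt(6868)
Step 4: = 82.8734

82.8734


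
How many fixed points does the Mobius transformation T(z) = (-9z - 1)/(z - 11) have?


Step 1: Fixed points satisfy T(z) = z
Step 2: z^2 - 2z + 1 = 0
Step 3: Discriminant = (-2)^2 - 4*1*1 = 0
Step 4: Number of fixed points = 1

1


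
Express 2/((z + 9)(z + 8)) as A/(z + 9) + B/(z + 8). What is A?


Step 1: Multiply both sides by (z + 9) and set z = -9
Step 2: A = 2 / (-9 + 8)
Step 3: A = 2 / (-1)
Step 4: A = -2

-2


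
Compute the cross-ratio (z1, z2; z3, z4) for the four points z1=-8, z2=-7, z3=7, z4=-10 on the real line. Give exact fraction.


Step 1: (z1-z3)(z2-z4) = (-15) * 3 = -45
Step 2: (z1-z4)(z2-z3) = 2 * (-14) = -28
Step 3: Cross-ratio = 45/28 = 45/28

45/28


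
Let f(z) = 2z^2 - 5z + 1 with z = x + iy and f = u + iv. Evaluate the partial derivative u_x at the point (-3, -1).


Step 1: f(z) = 2(x+iy)^2 - 5(x+iy) + 1
Step 2: u = 2(x^2 - y^2) - 5x + 1
Step 3: u_x = 4x - 5
Step 4: At (-3, -1): u_x = -12 - 5 = -17

-17


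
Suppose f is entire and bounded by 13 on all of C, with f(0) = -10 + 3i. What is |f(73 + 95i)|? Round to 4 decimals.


Step 1: By Liouville's theorem, a bounded entire function is constant.
Step 2: f(z) = f(0) = -10 + 3i for all z.
Step 3: |f(w)| = |-10 + 3i| = sqrt(100 + 9)
Step 4: = 10.4403

10.4403


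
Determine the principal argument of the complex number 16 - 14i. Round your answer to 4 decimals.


Step 1: z = 16 - 14i
Step 2: arg(z) = atan2(-14, 16)
Step 3: arg(z) = -0.7188

-0.7188


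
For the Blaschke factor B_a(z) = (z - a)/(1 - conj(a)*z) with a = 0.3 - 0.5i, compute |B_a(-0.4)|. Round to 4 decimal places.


Step 1: Numerator z0 - a = -0.4 - (0.3 - 0.5i) = -0.7 + 0.5i
Step 2: Denominator 1 - conj(a)*z0 = 1 - (0.3 + 0.5i)*(-0.4) = 1.12 + 0.2i
Step 3: |z0 - a|^2 = (-0.7)^2 + 0.5^2 = 0.74; |1 - conj(a)*z0|^2 = 1.12^2 + 0.2^2 = 1.2944
Step 4: |B_a(-0.4)| = sqrt(0.74 / 1.2944) = sqrt(0.571693)
Step 5: = 0.7561

0.7561


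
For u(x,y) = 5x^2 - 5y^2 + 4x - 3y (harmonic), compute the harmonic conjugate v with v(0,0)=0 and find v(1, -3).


Step 1: v_x = -u_y = 10y + 3
Step 2: v_y = u_x = 10x + 4
Step 3: v = 10xy + 3x + 4y + C
Step 4: v(0,0) = 0 => C = 0
Step 5: v(1, -3) = -39

-39


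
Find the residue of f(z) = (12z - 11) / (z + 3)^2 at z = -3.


Step 1: Pole of order 2 at z = -3
Step 2: Res = lim d/dz [(z + 3)^2 * f(z)] as z -> -3
Step 3: (z + 3)^2 * f(z) = 12z - 11
Step 4: d/dz[12z - 11] = 12

12


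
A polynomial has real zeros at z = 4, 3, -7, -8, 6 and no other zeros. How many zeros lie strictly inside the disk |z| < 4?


Step 1: Check each root:
  z = 4: |4| = 4 >= 4
  z = 3: |3| = 3 < 4
  z = -7: |-7| = 7 >= 4
  z = -8: |-8| = 8 >= 4
  z = 6: |6| = 6 >= 4
Step 2: Count = 1

1


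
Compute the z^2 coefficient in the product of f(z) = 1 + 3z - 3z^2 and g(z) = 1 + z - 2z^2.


Step 1: z^2 term in f*g comes from: (1)*(-2z^2) + (3z)*(z) + (-3z^2)*(1)
Step 2: = -2 + 3 - 3
Step 3: = -2

-2


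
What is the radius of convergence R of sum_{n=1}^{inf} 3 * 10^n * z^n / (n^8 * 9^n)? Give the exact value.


Step 1: General term a_n = 3 * 10^n / (n^8 * 9^n)
Step 2: By the root test, |a_n|^(1/n) = 3^(1/n) * 10 / (n^(8/n) * 9) -> 10/9 as n -> infinity (since 3^(1/n) -> 1 and n^(8/n) -> 1)
Step 3: R = 1/lim|a_n|^(1/n) = 9/10

9/10


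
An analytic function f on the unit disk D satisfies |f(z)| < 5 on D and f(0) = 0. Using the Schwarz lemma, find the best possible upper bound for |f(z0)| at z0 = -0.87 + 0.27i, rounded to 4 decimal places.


Step 1: g = f/5 maps D -> D with g(0) = 0, so by the Schwarz lemma |g(z)| <= |z|, i.e. |f(z)| <= 5|z|; this is sharp (f(z) = 5z).
Step 2: |z0|^2 = (-0.87)^2 + 0.27^2 = 0.8298
Step 3: |z0| = sqrt(0.8298) = 0.910934
Step 4: Best bound = 5 * |z0| = 5 * 0.910934 = 4.5547

4.5547


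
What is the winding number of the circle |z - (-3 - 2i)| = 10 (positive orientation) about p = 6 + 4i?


Step 1: Center c = (-3, -2), radius = 10
Step 2: |p - c|^2 = 9^2 + 6^2 = 117
Step 3: r^2 = 100
Step 4: |p-c| > r so winding number = 0

0


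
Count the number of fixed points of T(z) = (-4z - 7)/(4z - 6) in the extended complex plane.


Step 1: Fixed points satisfy T(z) = z
Step 2: 4z^2 - 2z + 7 = 0
Step 3: Discriminant = (-2)^2 - 4*4*7 = -108
Step 4: Number of fixed points = 2

2


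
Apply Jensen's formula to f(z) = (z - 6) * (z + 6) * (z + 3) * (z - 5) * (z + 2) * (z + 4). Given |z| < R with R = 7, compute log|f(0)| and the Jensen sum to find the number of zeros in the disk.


Jensen's formula: (1/2pi)*integral log|f(Re^it)|dt = log|f(0)| + sum_{|a_k|<R} log(R/|a_k|)
Step 1: f(0) = (-6) * 6 * 3 * (-5) * 2 * 4 = 4320
Step 2: log|f(0)| = log|6| + log|-6| + log|-3| + log|5| + log|-2| + log|-4| = 8.371
Step 3: Zeros inside |z| < 7: 6, -6, -3, 5, -2, -4
Step 4: Jensen sum = log(7/6) + log(7/6) + log(7/3) + log(7/5) + log(7/2) + log(7/4) = 3.3045
Step 5: n(R) = number of terms in the Jensen sum = count of zeros inside |z| < 7 = 6

6


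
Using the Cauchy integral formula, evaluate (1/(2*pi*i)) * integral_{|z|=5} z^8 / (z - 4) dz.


Step 1: f(z) = z^8, a = 4 is inside |z| = 5
Step 2: By Cauchy integral formula: (1/(2pi*i)) * integral = f(a)
Step 3: f(4) = 4^8 = 65536

65536


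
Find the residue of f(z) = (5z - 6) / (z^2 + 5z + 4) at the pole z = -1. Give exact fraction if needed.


Step 1: Q(z) = z^2 + 5z + 4 = (z + 1)(z + 4)
Step 2: Q'(z) = 2z + 5
Step 3: Q'(-1) = 3, P(-1) = -11
Step 4: Res = P(-1)/Q'(-1) = -11/3 = -11/3

-11/3


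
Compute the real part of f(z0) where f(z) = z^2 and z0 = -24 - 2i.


Step 1: z0 = -24 - 2i
Step 2: z0^2 = (-24)^2 - (-2)^2 + 96i
Step 3: real part = 576 - 4 = 572

572


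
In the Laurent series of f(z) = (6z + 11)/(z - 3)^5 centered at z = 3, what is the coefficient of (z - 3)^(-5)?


Step 1: Write the numerator in powers of (z - 3): 6z + 11 = 6(z - 3) + (6*3 + 11) = 6(z - 3) + 29
Step 2: Divide by (z - 3)^5: f(z) = 29(z - 3)^(-5) + 6(z - 3)^(-4)
Step 3: This finite sum is the Laurent series of f about z = 3.
Step 4: Coefficient of (z - 3)^(-5) = 6*3 + 11 = 29

29


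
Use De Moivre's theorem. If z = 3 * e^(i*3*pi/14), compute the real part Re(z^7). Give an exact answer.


Step 1: By De Moivre's theorem, z^7 = 3^7 * e^(i*7*3*pi/14) = 2187 * (cos(3*pi/2) + i*sin(3*pi/2))
Step 2: |z|^7 = 3^7 = 2187
Step 3: The angle 3*pi/2 already lies in [0, 2*pi)
Step 4: cos(3*pi/2) = 0
Step 5: Re(z^7) = 2187 * 0 = 0

0


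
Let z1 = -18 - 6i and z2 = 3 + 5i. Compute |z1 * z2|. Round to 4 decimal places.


Step 1: |z1| = sqrt((-18)^2 + (-6)^2) = sqrt(360)
Step 2: |z2| = sqrt(3^2 + 5^2) = sqrt(34)
Step 3: |z1*z2| = |z1|*|z2| = sqrt(360) * sqrt(34) = sqrt(360 * 34) = sqrt(12240)
Step 4: = 110.6345

110.6345


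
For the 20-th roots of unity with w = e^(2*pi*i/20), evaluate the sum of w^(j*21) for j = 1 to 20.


Step 1: The sum sum_{j=1}^{n} w^(k*j) equals n if n | k, else 0.
Step 2: Here n = 20, k = 21
Step 3: Does n divide k? 20 | 21 -> False
Step 4: Sum = 0

0


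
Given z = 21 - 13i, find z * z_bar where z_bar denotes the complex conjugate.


Step 1: conj(z) = 21 + 13i
Step 2: z * conj(z) = 21^2 + (-13)^2
Step 3: = 441 + 169 = 610

610


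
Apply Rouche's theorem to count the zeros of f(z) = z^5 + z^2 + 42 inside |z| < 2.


Step 1: On |z| = 2 the three terms have sizes |z^5| = 2^5 = 32, |z^2| = 2^2 = 4, |42| = 42
Step 2: The dominant term is g(z) = 42; let h(z) = z^5 + z^2 so f = g + h
Step 3: On |z| = 2: |g| = 42 and |h| <= 32 + 4 = 36
Step 4: Since 42 > 36, |h| < |g| on |z| = 2, so by Rouche f has the same number of zeros as g inside |z| < 2
Step 5: g(z) = 42 is a nonzero constant with no zeros inside |z| < 2. Answer = 0

0


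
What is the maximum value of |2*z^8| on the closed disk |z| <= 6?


Step 1: On |z| = 6, |f(z)| = 2 * |z|^8 = 2 * 6^8
Step 2: By maximum modulus principle, maximum is on boundary.
Step 3: Maximum = 2 * 1679616 = 3359232

3359232


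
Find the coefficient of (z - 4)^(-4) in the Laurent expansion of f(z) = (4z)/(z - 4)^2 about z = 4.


Step 1: Write the numerator in powers of (z - 4): 4z = 4(z - 4) + (4*4 + 0) = 4(z - 4) + 16
Step 2: Divide by (z - 4)^2: f(z) = 16(z - 4)^(-2) + 4(z - 4)^(-1)
Step 3: This finite sum is the Laurent series of f about z = 4.
Step 4: Only the powers -2 and -1 appear, so the coefficient of (z - 4)^(-4) = 0

0


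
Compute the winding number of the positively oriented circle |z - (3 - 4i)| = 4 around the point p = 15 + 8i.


Step 1: Center c = (3, -4), radius = 4
Step 2: |p - c|^2 = 12^2 + 12^2 = 288
Step 3: r^2 = 16
Step 4: |p-c| > r so winding number = 0

0


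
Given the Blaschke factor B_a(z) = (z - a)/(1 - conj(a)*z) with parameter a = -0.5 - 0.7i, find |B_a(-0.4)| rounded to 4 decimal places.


Step 1: Numerator z0 - a = -0.4 - (-0.5 - 0.7i) = 0.1 + 0.7i
Step 2: Denominator 1 - conj(a)*z0 = 1 - (-0.5 + 0.7i)*(-0.4) = 0.8 + 0.28i
Step 3: |z0 - a|^2 = 0.1^2 + 0.7^2 = 0.5; |1 - conj(a)*z0|^2 = 0.8^2 + 0.28^2 = 0.7184
Step 4: |B_a(-0.4)| = sqrt(0.5 / 0.7184) = sqrt(0.695991)
Step 5: = 0.8343

0.8343


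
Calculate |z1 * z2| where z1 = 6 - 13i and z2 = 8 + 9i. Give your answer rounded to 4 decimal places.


Step 1: |z1| = sqrt(6^2 + (-13)^2) = sqrt(205)
Step 2: |z2| = sqrt(8^2 + 9^2) = sqrt(145)
Step 3: |z1*z2| = |z1|*|z2| = sqrt(205) * sqrt(145) = sqrt(205 * 145) = sqrt(29725)
Step 4: = 172.4094

172.4094


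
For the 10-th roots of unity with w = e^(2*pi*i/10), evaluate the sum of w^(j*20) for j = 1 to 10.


Step 1: The sum sum_{j=1}^{n} w^(k*j) equals n if n | k, else 0.
Step 2: Here n = 10, k = 20
Step 3: Does n divide k? 10 | 20 -> True
Step 4: Sum = 10

10


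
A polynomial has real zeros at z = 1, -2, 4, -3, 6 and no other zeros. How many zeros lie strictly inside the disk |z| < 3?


Step 1: Check each root:
  z = 1: |1| = 1 < 3
  z = -2: |-2| = 2 < 3
  z = 4: |4| = 4 >= 3
  z = -3: |-3| = 3 >= 3
  z = 6: |6| = 6 >= 3
Step 2: Count = 2

2


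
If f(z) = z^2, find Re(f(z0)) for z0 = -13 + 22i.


Step 1: z0 = -13 + 22i
Step 2: z0^2 = (-13)^2 - 22^2 - 572i
Step 3: real part = 169 - 484 = -315

-315


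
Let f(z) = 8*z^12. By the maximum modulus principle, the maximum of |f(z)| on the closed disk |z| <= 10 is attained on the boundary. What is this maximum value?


Step 1: On |z| = 10, |f(z)| = 8 * |z|^12 = 8 * 10^12
Step 2: By maximum modulus principle, maximum is on boundary.
Step 3: Maximum = 8 * 1000000000000 = 8000000000000

8000000000000


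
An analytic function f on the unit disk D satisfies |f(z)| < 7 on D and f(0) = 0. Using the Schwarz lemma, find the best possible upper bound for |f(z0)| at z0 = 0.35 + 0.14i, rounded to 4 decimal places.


Step 1: g = f/7 maps D -> D with g(0) = 0, so by the Schwarz lemma |g(z)| <= |z|, i.e. |f(z)| <= 7|z|; this is sharp (f(z) = 7z).
Step 2: |z0|^2 = 0.35^2 + 0.14^2 = 0.1421
Step 3: |z0| = sqrt(0.1421) = 0.376962
Step 4: Best bound = 7 * |z0| = 7 * 0.376962 = 2.6387

2.6387


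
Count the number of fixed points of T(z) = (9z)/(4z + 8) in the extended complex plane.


Step 1: Fixed points satisfy T(z) = z
Step 2: 4z^2 - z = 0
Step 3: Discriminant = (-1)^2 - 4*4*0 = 1
Step 4: Number of fixed points = 2

2


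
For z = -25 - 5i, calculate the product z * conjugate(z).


Step 1: conj(z) = -25 + 5i
Step 2: z * conj(z) = (-25)^2 + (-5)^2
Step 3: = 625 + 25 = 650

650


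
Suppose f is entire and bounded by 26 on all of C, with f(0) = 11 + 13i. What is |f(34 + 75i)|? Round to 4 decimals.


Step 1: By Liouville's theorem, a bounded entire function is constant.
Step 2: f(z) = f(0) = 11 + 13i for all z.
Step 3: |f(w)| = |11 + 13i| = sqrt(121 + 169)
Step 4: = 17.0294

17.0294


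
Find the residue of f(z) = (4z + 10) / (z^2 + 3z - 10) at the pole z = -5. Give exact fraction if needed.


Step 1: Q(z) = z^2 + 3z - 10 = (z + 5)(z - 2)
Step 2: Q'(z) = 2z + 3
Step 3: Q'(-5) = -7, P(-5) = -10
Step 4: Res = P(-5)/Q'(-5) = -10/(-7) = 10/7

10/7


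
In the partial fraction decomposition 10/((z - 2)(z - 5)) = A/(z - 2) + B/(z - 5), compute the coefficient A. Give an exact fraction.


Step 1: Multiply both sides by (z - 2) and set z = 2
Step 2: A = 10 / (2 - 5)
Step 3: A = 10 / (-3)
Step 4: A = -10/3

-10/3


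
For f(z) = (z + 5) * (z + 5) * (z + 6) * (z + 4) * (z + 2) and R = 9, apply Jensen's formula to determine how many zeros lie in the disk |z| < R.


Jensen's formula: (1/2pi)*integral log|f(Re^it)|dt = log|f(0)| + sum_{|a_k|<R} log(R/|a_k|)
Step 1: f(0) = 5 * 5 * 6 * 4 * 2 = 1200
Step 2: log|f(0)| = log|-5| + log|-5| + log|-6| + log|-4| + log|-2| = 7.0901
Step 3: Zeros inside |z| < 9: -5, -5, -6, -4, -2
Step 4: Jensen sum = log(9/5) + log(9/5) + log(9/6) + log(9/4) + log(9/2) = 3.896
Step 5: n(R) = number of terms in the Jensen sum = count of zeros inside |z| < 9 = 5

5


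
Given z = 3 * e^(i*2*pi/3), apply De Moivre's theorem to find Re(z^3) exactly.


Step 1: By De Moivre's theorem, z^3 = 3^3 * e^(i*3*2*pi/3) = 27 * (cos(2*pi) + i*sin(2*pi))
Step 2: |z|^3 = 3^3 = 27
Step 3: Reduce the angle mod 2*pi: 2*pi - 2*pi = 0
Step 4: cos(0) = 1
Step 5: Re(z^3) = 27 * 1 = 27

27


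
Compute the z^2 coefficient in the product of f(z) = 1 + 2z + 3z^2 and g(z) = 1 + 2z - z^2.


Step 1: z^2 term in f*g comes from: (1)*(-z^2) + (2z)*(2z) + (3z^2)*(1)
Step 2: = -1 + 4 + 3
Step 3: = 6

6


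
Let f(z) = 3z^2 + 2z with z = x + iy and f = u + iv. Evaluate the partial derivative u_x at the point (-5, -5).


Step 1: f(z) = 3(x+iy)^2 + 2(x+iy) + 0
Step 2: u = 3(x^2 - y^2) + 2x + 0
Step 3: u_x = 6x + 2
Step 4: At (-5, -5): u_x = -30 + 2 = -28

-28


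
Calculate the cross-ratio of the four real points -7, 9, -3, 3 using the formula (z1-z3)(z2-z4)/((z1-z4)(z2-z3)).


Step 1: (z1-z3)(z2-z4) = (-4) * 6 = -24
Step 2: (z1-z4)(z2-z3) = (-10) * 12 = -120
Step 3: Cross-ratio = 24/120 = 1/5

1/5


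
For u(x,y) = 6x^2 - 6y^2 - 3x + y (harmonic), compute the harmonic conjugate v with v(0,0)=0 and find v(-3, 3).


Step 1: v_x = -u_y = 12y - 1
Step 2: v_y = u_x = 12x - 3
Step 3: v = 12xy - x - 3y + C
Step 4: v(0,0) = 0 => C = 0
Step 5: v(-3, 3) = -114

-114


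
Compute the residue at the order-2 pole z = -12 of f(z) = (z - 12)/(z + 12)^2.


Step 1: Pole of order 2 at z = -12
Step 2: Res = lim d/dz [(z + 12)^2 * f(z)] as z -> -12
Step 3: (z + 12)^2 * f(z) = z - 12
Step 4: d/dz[z - 12] = 1

1


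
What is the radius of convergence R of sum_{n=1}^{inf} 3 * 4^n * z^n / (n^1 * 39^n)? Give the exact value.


Step 1: General term a_n = 3 * 4^n / (n^1 * 39^n)
Step 2: By the root test, |a_n|^(1/n) = 3^(1/n) * 4 / (n^(1/n) * 39) -> 4/39 as n -> infinity (since 3^(1/n) -> 1 and n^(1/n) -> 1)
Step 3: R = 1/lim|a_n|^(1/n) = 39/4

39/4


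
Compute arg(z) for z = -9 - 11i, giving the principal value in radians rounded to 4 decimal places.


Step 1: z = -9 - 11i
Step 2: arg(z) = atan2(-11, -9)
Step 3: arg(z) = -2.2565

-2.2565


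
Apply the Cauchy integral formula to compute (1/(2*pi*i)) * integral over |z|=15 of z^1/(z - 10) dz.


Step 1: f(z) = z^1, a = 10 is inside |z| = 15
Step 2: By Cauchy integral formula: (1/(2pi*i)) * integral = f(a)
Step 3: f(10) = 10^1 = 10

10


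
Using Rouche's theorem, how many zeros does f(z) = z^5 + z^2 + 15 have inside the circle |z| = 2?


Step 1: On |z| = 2 the three terms have sizes |z^5| = 2^5 = 32, |z^2| = 2^2 = 4, |15| = 15
Step 2: The dominant term is g(z) = z^5; let h(z) = z^2 + 15 so f = g + h
Step 3: On |z| = 2: |g| = 32 and |h| <= 4 + 15 = 19
Step 4: Since 32 > 19, |h| < |g| on |z| = 2, so by Rouche f has the same number of zeros as g inside |z| < 2
Step 5: g(z) = z^5 has 5 zeros (all at the origin) inside |z| < 2. Answer = 5

5


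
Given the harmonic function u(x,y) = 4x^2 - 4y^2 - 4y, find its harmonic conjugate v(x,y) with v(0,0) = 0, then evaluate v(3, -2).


Step 1: v_x = -u_y = 8y + 4
Step 2: v_y = u_x = 8x + 0
Step 3: v = 8xy + 4x + C
Step 4: v(0,0) = 0 => C = 0
Step 5: v(3, -2) = -36

-36


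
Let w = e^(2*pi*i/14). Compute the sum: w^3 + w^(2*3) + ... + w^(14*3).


Step 1: The sum sum_{j=1}^{n} w^(k*j) equals n if n | k, else 0.
Step 2: Here n = 14, k = 3
Step 3: Does n divide k? 14 | 3 -> False
Step 4: Sum = 0

0


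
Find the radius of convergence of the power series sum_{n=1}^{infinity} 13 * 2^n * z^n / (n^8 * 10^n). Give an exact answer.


Step 1: General term a_n = 13 * 2^n / (n^8 * 10^n)
Step 2: By the root test, |a_n|^(1/n) = 13^(1/n) * 2 / (n^(8/n) * 10) -> 2/10 as n -> infinity (since 13^(1/n) -> 1 and n^(8/n) -> 1)
Step 3: R = 1/lim|a_n|^(1/n) = 10/2 = 5

5


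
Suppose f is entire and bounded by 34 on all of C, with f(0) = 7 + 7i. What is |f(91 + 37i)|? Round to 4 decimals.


Step 1: By Liouville's theorem, a bounded entire function is constant.
Step 2: f(z) = f(0) = 7 + 7i for all z.
Step 3: |f(w)| = |7 + 7i| = sqrt(49 + 49)
Step 4: = 9.8995

9.8995


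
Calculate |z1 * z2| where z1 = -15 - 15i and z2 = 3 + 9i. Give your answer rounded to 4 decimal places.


Step 1: |z1| = sqrt((-15)^2 + (-15)^2) = sqrt(450)
Step 2: |z2| = sqrt(3^2 + 9^2) = sqrt(90)
Step 3: |z1*z2| = |z1|*|z2| = sqrt(450) * sqrt(90) = sqrt(450 * 90) = sqrt(40500)
Step 4: = 201.2461

201.2461


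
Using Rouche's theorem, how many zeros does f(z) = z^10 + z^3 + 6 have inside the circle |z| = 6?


Step 1: On |z| = 6 the three terms have sizes |z^10| = 6^10 = 60466176, |z^3| = 6^3 = 216, |6| = 6
Step 2: The dominant term is g(z) = z^10; let h(z) = z^3 + 6 so f = g + h
Step 3: On |z| = 6: |g| = 60466176 and |h| <= 216 + 6 = 222
Step 4: Since 60466176 > 222, |h| < |g| on |z| = 6, so by Rouche f has the same number of zeros as g inside |z| < 6
Step 5: g(z) = z^10 has 10 zeros (all at the origin) inside |z| < 6. Answer = 10

10


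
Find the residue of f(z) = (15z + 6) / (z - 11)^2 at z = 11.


Step 1: Pole of order 2 at z = 11
Step 2: Res = lim d/dz [(z - 11)^2 * f(z)] as z -> 11
Step 3: (z - 11)^2 * f(z) = 15z + 6
Step 4: d/dz[15z + 6] = 15

15


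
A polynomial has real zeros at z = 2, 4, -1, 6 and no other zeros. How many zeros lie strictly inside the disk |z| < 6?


Step 1: Check each root:
  z = 2: |2| = 2 < 6
  z = 4: |4| = 4 < 6
  z = -1: |-1| = 1 < 6
  z = 6: |6| = 6 >= 6
Step 2: Count = 3

3


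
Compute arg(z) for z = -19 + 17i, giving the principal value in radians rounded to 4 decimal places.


Step 1: z = -19 + 17i
Step 2: arg(z) = atan2(17, -19)
Step 3: arg(z) = 2.4117

2.4117


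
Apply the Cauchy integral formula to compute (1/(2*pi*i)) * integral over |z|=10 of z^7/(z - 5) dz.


Step 1: f(z) = z^7, a = 5 is inside |z| = 10
Step 2: By Cauchy integral formula: (1/(2pi*i)) * integral = f(a)
Step 3: f(5) = 5^7 = 78125

78125


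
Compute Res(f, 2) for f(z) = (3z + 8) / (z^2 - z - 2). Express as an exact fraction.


Step 1: Q(z) = z^2 - z - 2 = (z - 2)(z + 1)
Step 2: Q'(z) = 2z - 1
Step 3: Q'(2) = 3, P(2) = 14
Step 4: Res = P(2)/Q'(2) = 14/3 = 14/3

14/3


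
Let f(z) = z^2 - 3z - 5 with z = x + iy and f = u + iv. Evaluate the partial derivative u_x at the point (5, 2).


Step 1: f(z) = (x+iy)^2 - 3(x+iy) - 5
Step 2: u = (x^2 - y^2) - 3x - 5
Step 3: u_x = 2x - 3
Step 4: At (5, 2): u_x = 10 - 3 = 7

7


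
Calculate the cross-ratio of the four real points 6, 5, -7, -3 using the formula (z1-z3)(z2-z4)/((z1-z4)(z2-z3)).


Step 1: (z1-z3)(z2-z4) = 13 * 8 = 104
Step 2: (z1-z4)(z2-z3) = 9 * 12 = 108
Step 3: Cross-ratio = 104/108 = 26/27

26/27


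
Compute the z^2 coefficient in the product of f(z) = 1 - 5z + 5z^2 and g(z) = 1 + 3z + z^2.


Step 1: z^2 term in f*g comes from: (1)*(z^2) + (-5z)*(3z) + (5z^2)*(1)
Step 2: = 1 - 15 + 5
Step 3: = -9

-9


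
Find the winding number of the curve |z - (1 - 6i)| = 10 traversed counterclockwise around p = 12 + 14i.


Step 1: Center c = (1, -6), radius = 10
Step 2: |p - c|^2 = 11^2 + 20^2 = 521
Step 3: r^2 = 100
Step 4: |p-c| > r so winding number = 0

0


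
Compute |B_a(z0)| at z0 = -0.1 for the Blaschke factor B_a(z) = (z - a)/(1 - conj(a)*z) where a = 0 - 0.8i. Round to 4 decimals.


Step 1: Numerator z0 - a = -0.1 - (0 - 0.8i) = -0.1 + 0.8i
Step 2: Denominator 1 - conj(a)*z0 = 1 - (0 + 0.8i)*(-0.1) = 1 + 0.08i
Step 3: |z0 - a|^2 = (-0.1)^2 + 0.8^2 = 0.65; |1 - conj(a)*z0|^2 = 1^2 + 0.08^2 = 1.0064
Step 4: |B_a(-0.1)| = sqrt(0.65 / 1.0064) = sqrt(0.645866)
Step 5: = 0.8037

0.8037


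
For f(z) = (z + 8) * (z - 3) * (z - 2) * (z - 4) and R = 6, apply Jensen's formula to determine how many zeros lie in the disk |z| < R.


Jensen's formula: (1/2pi)*integral log|f(Re^it)|dt = log|f(0)| + sum_{|a_k|<R} log(R/|a_k|)
Step 1: f(0) = 8 * (-3) * (-2) * (-4) = -192
Step 2: log|f(0)| = log|-8| + log|3| + log|2| + log|4| = 5.2575
Step 3: Zeros inside |z| < 6: 3, 2, 4
Step 4: Jensen sum = log(6/3) + log(6/2) + log(6/4) = 2.1972
Step 5: n(R) = number of terms in the Jensen sum = count of zeros inside |z| < 6 = 3

3


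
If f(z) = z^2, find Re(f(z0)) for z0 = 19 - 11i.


Step 1: z0 = 19 - 11i
Step 2: z0^2 = 19^2 - (-11)^2 - 418i
Step 3: real part = 361 - 121 = 240

240


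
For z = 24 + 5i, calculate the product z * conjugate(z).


Step 1: conj(z) = 24 - 5i
Step 2: z * conj(z) = 24^2 + 5^2
Step 3: = 576 + 25 = 601

601


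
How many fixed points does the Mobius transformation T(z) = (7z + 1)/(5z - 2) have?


Step 1: Fixed points satisfy T(z) = z
Step 2: 5z^2 - 9z - 1 = 0
Step 3: Discriminant = (-9)^2 - 4*5*(-1) = 101
Step 4: Number of fixed points = 2

2


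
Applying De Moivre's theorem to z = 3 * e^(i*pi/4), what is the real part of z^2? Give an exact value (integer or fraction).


Step 1: By De Moivre's theorem, z^2 = 3^2 * e^(i*2*pi/4) = 9 * (cos(pi/2) + i*sin(pi/2))
Step 2: |z|^2 = 3^2 = 9
Step 3: The angle pi/2 already lies in [0, 2*pi)
Step 4: cos(pi/2) = 0
Step 5: Re(z^2) = 9 * 0 = 0

0


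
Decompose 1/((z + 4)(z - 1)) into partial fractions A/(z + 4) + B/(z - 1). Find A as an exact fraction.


Step 1: Multiply both sides by (z + 4) and set z = -4
Step 2: A = 1 / (-4 - 1)
Step 3: A = 1 / (-5)
Step 4: A = -1/5

-1/5


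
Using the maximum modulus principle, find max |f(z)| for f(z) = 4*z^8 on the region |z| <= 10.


Step 1: On |z| = 10, |f(z)| = 4 * |z|^8 = 4 * 10^8
Step 2: By maximum modulus principle, maximum is on boundary.
Step 3: Maximum = 4 * 100000000 = 400000000

400000000


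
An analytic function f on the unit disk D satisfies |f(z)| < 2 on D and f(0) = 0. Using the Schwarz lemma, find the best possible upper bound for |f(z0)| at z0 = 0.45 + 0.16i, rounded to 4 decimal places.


Step 1: g = f/2 maps D -> D with g(0) = 0, so by the Schwarz lemma |g(z)| <= |z|, i.e. |f(z)| <= 2|z|; this is sharp (f(z) = 2z).
Step 2: |z0|^2 = 0.45^2 + 0.16^2 = 0.2281
Step 3: |z0| = sqrt(0.2281) = 0.477598
Step 4: Best bound = 2 * |z0| = 2 * 0.477598 = 0.9552

0.9552


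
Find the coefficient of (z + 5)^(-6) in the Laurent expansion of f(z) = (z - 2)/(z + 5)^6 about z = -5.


Step 1: Write the numerator in powers of (z + 5): z - 2 = (z + 5) + (1*(-5) - 2) = (z + 5) - 7
Step 2: Divide by (z + 5)^6: f(z) = -7(z + 5)^(-6) + (z + 5)^(-5)
Step 3: This finite sum is the Laurent series of f about z = -5.
Step 4: Coefficient of (z + 5)^(-6) = 1*(-5) - 2 = -7

-7


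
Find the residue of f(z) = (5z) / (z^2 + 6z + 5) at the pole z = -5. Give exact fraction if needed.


Step 1: Q(z) = z^2 + 6z + 5 = (z + 5)(z + 1)
Step 2: Q'(z) = 2z + 6
Step 3: Q'(-5) = -4, P(-5) = -25
Step 4: Res = P(-5)/Q'(-5) = -25/(-4) = 25/4

25/4


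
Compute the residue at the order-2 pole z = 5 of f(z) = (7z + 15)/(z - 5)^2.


Step 1: Pole of order 2 at z = 5
Step 2: Res = lim d/dz [(z - 5)^2 * f(z)] as z -> 5
Step 3: (z - 5)^2 * f(z) = 7z + 15
Step 4: d/dz[7z + 15] = 7

7


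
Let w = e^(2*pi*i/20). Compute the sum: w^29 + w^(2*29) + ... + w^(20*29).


Step 1: The sum sum_{j=1}^{n} w^(k*j) equals n if n | k, else 0.
Step 2: Here n = 20, k = 29
Step 3: Does n divide k? 20 | 29 -> False
Step 4: Sum = 0

0


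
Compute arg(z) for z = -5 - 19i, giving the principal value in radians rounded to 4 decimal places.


Step 1: z = -5 - 19i
Step 2: arg(z) = atan2(-19, -5)
Step 3: arg(z) = -1.8281

-1.8281


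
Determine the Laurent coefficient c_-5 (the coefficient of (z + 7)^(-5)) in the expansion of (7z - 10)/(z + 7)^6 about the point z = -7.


Step 1: Write the numerator in powers of (z + 7): 7z - 10 = 7(z + 7) + (7*(-7) - 10) = 7(z + 7) - 59
Step 2: Divide by (z + 7)^6: f(z) = -59(z + 7)^(-6) + 7(z + 7)^(-5)
Step 3: This finite sum is the Laurent series of f about z = -7.
Step 4: Coefficient of (z + 7)^(-5) = coefficient of (z + 7) in the re-centred numerator = 7

7


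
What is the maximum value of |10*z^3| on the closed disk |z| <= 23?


Step 1: On |z| = 23, |f(z)| = 10 * |z|^3 = 10 * 23^3
Step 2: By maximum modulus principle, maximum is on boundary.
Step 3: Maximum = 10 * 12167 = 121670

121670


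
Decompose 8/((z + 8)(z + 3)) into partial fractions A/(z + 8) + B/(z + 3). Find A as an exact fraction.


Step 1: Multiply both sides by (z + 8) and set z = -8
Step 2: A = 8 / (-8 + 3)
Step 3: A = 8 / (-5)
Step 4: A = -8/5

-8/5


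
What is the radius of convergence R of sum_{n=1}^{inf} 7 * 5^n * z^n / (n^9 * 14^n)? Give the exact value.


Step 1: General term a_n = 7 * 5^n / (n^9 * 14^n)
Step 2: By the root test, |a_n|^(1/n) = 7^(1/n) * 5 / (n^(9/n) * 14) -> 5/14 as n -> infinity (since 7^(1/n) -> 1 and n^(9/n) -> 1)
Step 3: R = 1/lim|a_n|^(1/n) = 14/5

14/5


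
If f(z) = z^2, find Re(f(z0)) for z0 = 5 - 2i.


Step 1: z0 = 5 - 2i
Step 2: z0^2 = 5^2 - (-2)^2 - 20i
Step 3: real part = 25 - 4 = 21

21


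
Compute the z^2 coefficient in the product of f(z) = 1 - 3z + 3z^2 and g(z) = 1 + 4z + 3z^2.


Step 1: z^2 term in f*g comes from: (1)*(3z^2) + (-3z)*(4z) + (3z^2)*(1)
Step 2: = 3 - 12 + 3
Step 3: = -6

-6


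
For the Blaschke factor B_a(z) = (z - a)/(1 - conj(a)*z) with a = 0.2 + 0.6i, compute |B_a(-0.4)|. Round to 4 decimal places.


Step 1: Numerator z0 - a = -0.4 - (0.2 + 0.6i) = -0.6 - 0.6i
Step 2: Denominator 1 - conj(a)*z0 = 1 - (0.2 - 0.6i)*(-0.4) = 1.08 - 0.24i
Step 3: |z0 - a|^2 = (-0.6)^2 + (-0.6)^2 = 0.72; |1 - conj(a)*z0|^2 = 1.08^2 + (-0.24)^2 = 1.224
Step 4: |B_a(-0.4)| = sqrt(0.72 / 1.224) = sqrt(0.588235)
Step 5: = 0.767

0.767


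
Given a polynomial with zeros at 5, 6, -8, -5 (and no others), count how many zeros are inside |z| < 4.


Step 1: Check each root:
  z = 5: |5| = 5 >= 4
  z = 6: |6| = 6 >= 4
  z = -8: |-8| = 8 >= 4
  z = -5: |-5| = 5 >= 4
Step 2: Count = 0

0


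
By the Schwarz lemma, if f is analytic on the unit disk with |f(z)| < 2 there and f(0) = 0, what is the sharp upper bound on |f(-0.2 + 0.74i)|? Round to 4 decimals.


Step 1: g = f/2 maps D -> D with g(0) = 0, so by the Schwarz lemma |g(z)| <= |z|, i.e. |f(z)| <= 2|z|; this is sharp (f(z) = 2z).
Step 2: |z0|^2 = (-0.2)^2 + 0.74^2 = 0.5876
Step 3: |z0| = sqrt(0.5876) = 0.766551
Step 4: Best bound = 2 * |z0| = 2 * 0.766551 = 1.5331

1.5331


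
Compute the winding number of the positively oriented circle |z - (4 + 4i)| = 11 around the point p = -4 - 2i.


Step 1: Center c = (4, 4), radius = 11
Step 2: |p - c|^2 = (-8)^2 + (-6)^2 = 100
Step 3: r^2 = 121
Step 4: |p-c| < r so winding number = 1

1


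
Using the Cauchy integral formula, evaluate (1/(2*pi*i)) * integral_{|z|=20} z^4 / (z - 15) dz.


Step 1: f(z) = z^4, a = 15 is inside |z| = 20
Step 2: By Cauchy integral formula: (1/(2pi*i)) * integral = f(a)
Step 3: f(15) = 15^4 = 50625

50625
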